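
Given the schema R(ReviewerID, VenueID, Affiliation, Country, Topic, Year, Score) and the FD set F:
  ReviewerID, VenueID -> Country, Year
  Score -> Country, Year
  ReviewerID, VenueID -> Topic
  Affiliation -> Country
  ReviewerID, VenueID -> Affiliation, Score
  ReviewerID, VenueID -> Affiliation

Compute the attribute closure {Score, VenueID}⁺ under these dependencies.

{Country, Score, VenueID, Year}

Start with {Score, VenueID}.
Score -> Country, Year applies; add {Country, Year} → now {Country, Score, VenueID, Year}.
No further FD applies.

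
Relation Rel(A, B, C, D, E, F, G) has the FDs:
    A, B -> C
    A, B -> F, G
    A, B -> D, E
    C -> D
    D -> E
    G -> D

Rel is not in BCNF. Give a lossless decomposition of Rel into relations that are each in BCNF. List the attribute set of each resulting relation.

Candidate key of the original relation: {A, B}.
{A, B, C, D, E, F, G}: {C} determines {C, D, E} here but is not a superkey — split on C -> D, E, giving {C, D, E} and {A, B, C, F, G}.
{C, D, E}: {D} determines {D, E} here but is not a superkey — split on D -> E, giving {D, E} and {C, D}.
{D, E}: every determinant is a superkey — BCNF.
{C, D}: every determinant is a superkey — BCNF.
{A, B, C, F, G}: every determinant is a superkey — BCNF.

{A, B, C, F, G}; {C, D}; {D, E}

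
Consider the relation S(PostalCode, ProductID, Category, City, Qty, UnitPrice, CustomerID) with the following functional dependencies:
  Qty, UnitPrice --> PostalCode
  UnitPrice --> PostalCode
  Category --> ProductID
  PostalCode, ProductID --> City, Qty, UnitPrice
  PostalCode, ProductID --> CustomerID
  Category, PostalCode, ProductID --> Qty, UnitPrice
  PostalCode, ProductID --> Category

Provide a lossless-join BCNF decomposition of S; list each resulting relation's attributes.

Candidate keys of the original relation: {Category, PostalCode}, {Category, UnitPrice}, {PostalCode, ProductID}, {ProductID, UnitPrice}.
Within {Category, City, CustomerID, PostalCode, ProductID, Qty, UnitPrice}: {Qty, UnitPrice}⁺ ∩ {Category, City, CustomerID, PostalCode, ProductID, Qty, UnitPrice} = {PostalCode, Qty, UnitPrice}, not the whole set, so Qty, UnitPrice --> PostalCode violates BCNF; decompose into {PostalCode, Qty, UnitPrice} and {Category, City, CustomerID, ProductID, Qty, UnitPrice}.
Within {PostalCode, Qty, UnitPrice}: {UnitPrice}⁺ ∩ {PostalCode, Qty, UnitPrice} = {PostalCode, UnitPrice}, not the whole set, so UnitPrice --> PostalCode violates BCNF; decompose into {PostalCode, UnitPrice} and {Qty, UnitPrice}.
{PostalCode, UnitPrice}: every determinant is a superkey — BCNF.
{Qty, UnitPrice}: every determinant is a superkey — BCNF.
Within {Category, City, CustomerID, ProductID, Qty, UnitPrice}: {Category}⁺ ∩ {Category, City, CustomerID, ProductID, Qty, UnitPrice} = {Category, ProductID}, not the whole set, so Category --> ProductID violates BCNF; decompose into {Category, ProductID} and {Category, City, CustomerID, Qty, UnitPrice}.
{Category, ProductID}: every determinant is a superkey — BCNF.
{Category, City, CustomerID, Qty, UnitPrice}: every determinant is a superkey — BCNF.

{Category, City, CustomerID, Qty, UnitPrice}; {Category, ProductID}; {PostalCode, UnitPrice}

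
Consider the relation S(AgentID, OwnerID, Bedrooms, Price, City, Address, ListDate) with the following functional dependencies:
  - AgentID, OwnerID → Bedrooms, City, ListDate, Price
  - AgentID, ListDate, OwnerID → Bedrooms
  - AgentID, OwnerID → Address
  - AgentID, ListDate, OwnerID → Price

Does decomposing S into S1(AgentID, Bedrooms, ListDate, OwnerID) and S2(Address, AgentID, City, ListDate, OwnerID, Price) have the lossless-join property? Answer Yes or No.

The shared attributes are {AgentID, ListDate, OwnerID} and {AgentID, ListDate, OwnerID}⁺ = {Address, AgentID, Bedrooms, City, ListDate, OwnerID, Price}.
This includes all of S1, so the common attributes are a superkey of S1 — the join is lossless.

Yes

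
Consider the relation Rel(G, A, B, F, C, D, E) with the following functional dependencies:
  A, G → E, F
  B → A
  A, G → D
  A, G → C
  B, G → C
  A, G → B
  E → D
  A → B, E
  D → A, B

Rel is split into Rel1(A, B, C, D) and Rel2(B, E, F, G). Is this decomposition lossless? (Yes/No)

The shared attributes are {B} and {B}⁺ = {A, B, D, E}.
Neither Rel1 nor Rel2 is contained in that closure, so the decomposition is lossy.

No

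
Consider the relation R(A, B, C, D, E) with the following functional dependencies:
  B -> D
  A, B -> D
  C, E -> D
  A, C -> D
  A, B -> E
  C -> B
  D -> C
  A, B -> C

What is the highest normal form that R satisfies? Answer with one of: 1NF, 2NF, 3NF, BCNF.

Candidate keys: {A, B}, {A, C}, {A, D}. Prime attributes: {A, B, C, D}.
B -> D breaks BCNF: {B}⁺ = {B, C, D}, so {B} is not a superkey.
Since {D} ⊆ prime attributes and every other non-superkey FD also has a prime right side, the schema is in 3NF.

3NF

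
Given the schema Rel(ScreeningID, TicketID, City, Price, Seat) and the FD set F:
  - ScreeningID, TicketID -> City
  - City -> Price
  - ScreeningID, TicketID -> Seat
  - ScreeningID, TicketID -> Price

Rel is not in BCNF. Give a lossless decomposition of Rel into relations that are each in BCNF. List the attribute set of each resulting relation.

{City, Price}; {City, ScreeningID, Seat, TicketID}

Candidate key of the original relation: {ScreeningID, TicketID}.
{City, Price, ScreeningID, Seat, TicketID}: {City} determines {City, Price} here but is not a superkey — split on City -> Price, giving {City, Price} and {City, ScreeningID, Seat, TicketID}.
{City, Price} has no BCNF violation.
{City, ScreeningID, Seat, TicketID} has no BCNF violation.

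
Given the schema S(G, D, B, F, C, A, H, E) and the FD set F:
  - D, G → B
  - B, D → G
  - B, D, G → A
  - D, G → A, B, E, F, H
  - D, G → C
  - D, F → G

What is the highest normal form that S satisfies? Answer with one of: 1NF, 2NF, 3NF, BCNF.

Candidate keys: {B, D}, {D, F}, {D, G}. Prime attributes: {B, D, F, G}.
Each dependency's left side is a superkey — BCNF holds.

BCNF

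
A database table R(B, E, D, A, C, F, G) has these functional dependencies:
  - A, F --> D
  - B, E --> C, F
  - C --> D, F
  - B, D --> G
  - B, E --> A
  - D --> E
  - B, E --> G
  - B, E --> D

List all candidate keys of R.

{A, B, F}, {B, C}, {B, D}, {B, E}

Attributes never on any right-hand side: {B} — every candidate key must contain it.
{B, C} is a candidate key since {B, C}⁺ = {A, B, C, D, E, F, G} covers every attribute.
{B, D} is a candidate key since {B, D}⁺ = {A, B, C, D, E, F, G} covers every attribute.
{B, E} is a candidate key since {B, E}⁺ = {A, B, C, D, E, F, G} covers every attribute.
{A, B, F} is a candidate key since {A, B, F}⁺ = {A, B, C, D, E, F, G} covers every attribute.
No proper subset of any of these is a key, and no other minimal superkey exists.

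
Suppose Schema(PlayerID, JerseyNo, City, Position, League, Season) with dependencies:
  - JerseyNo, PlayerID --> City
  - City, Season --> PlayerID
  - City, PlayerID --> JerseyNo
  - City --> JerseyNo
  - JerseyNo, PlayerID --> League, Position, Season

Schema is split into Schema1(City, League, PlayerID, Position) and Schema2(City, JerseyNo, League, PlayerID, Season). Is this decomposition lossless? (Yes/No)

Yes

Schema1 ∩ Schema2 = {City, League, PlayerID}; its closure under F is {City, JerseyNo, League, PlayerID, Position, Season}.
Schema1 is contained in that closure, so Schema1 ∩ Schema2 --> Schema1 holds and the join is lossless.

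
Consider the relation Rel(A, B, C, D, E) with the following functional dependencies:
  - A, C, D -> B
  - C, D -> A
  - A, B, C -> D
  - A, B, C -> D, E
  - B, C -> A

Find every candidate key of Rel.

No FD produces {C}, so it must be in every candidate key.
Closure of {B, C} is {A, B, C, D, E}, the whole schema; {B, C} is a candidate key.
Closure of {C, D} is {A, B, C, D, E}, the whole schema; {C, D} is a candidate key.
Any other superkey properly contains one of these, so there are no further candidate keys.

{B, C}, {C, D}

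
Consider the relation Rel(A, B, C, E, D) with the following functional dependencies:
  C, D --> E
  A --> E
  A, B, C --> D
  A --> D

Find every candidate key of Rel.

Attributes never on any right-hand side: {A, B, C} — every candidate key must contain all of them.
{A, B, C}⁺ = {A, B, C, D, E}, which is every attribute, so {A, B, C} is a candidate key.
Every other attribute set either contains this one or has a smaller closure.

{A, B, C}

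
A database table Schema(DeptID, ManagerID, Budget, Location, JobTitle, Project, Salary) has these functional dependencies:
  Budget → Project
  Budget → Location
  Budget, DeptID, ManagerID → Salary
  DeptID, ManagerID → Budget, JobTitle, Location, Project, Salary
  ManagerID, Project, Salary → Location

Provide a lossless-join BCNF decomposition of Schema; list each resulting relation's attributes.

{Budget, DeptID, JobTitle, ManagerID, Salary}; {Budget, Location, Project}

Candidate key of the original relation: {DeptID, ManagerID}.
{Budget, DeptID, JobTitle, Location, ManagerID, Project, Salary}: {Budget} determines {Budget, Location, Project} here but is not a superkey — split on Budget → Location, Project, giving {Budget, Location, Project} and {Budget, DeptID, JobTitle, ManagerID, Salary}.
{Budget, Location, Project} has no BCNF violation.
{Budget, DeptID, JobTitle, ManagerID, Salary} has no BCNF violation.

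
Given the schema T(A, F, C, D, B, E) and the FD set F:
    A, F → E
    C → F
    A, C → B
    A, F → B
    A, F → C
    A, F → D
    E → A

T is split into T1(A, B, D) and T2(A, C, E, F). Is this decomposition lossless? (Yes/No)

No

T1 ∩ T2 = {A}; its closure under F is {A}.
T1 ⊄ {A} and T2 ⊄ {A}, so the split is lossy.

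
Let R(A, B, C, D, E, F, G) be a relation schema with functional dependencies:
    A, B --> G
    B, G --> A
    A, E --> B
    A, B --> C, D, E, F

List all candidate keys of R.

{A, B}, {A, E}, {B, G}

{A, B}⁺ = {A, B, C, D, E, F, G}, which is every attribute, so {A, B} is a candidate key.
{A, E}⁺ = {A, B, C, D, E, F, G}, which is every attribute, so {A, E} is a candidate key.
{B, G}⁺ = {A, B, C, D, E, F, G}, which is every attribute, so {B, G} is a candidate key.
Any other superkey properly contains one of these, so there are no further candidate keys.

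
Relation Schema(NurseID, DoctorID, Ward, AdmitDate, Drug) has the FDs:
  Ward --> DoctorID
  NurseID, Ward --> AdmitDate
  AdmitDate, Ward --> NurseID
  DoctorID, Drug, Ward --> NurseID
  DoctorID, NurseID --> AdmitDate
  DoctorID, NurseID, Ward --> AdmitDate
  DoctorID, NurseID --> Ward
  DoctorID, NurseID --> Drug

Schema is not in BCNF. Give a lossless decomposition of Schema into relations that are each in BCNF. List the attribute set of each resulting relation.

Candidate keys of the original relation: {AdmitDate, Ward}, {DoctorID, NurseID}, {Drug, Ward}, {NurseID, Ward}.
Within {AdmitDate, DoctorID, Drug, NurseID, Ward}: {Ward}⁺ ∩ {AdmitDate, DoctorID, Drug, NurseID, Ward} = {DoctorID, Ward}, not the whole set, so Ward --> DoctorID violates BCNF; decompose into {DoctorID, Ward} and {AdmitDate, Drug, NurseID, Ward}.
{DoctorID, Ward} has no BCNF violation.
{AdmitDate, Drug, NurseID, Ward} has no BCNF violation.

{AdmitDate, Drug, NurseID, Ward}; {DoctorID, Ward}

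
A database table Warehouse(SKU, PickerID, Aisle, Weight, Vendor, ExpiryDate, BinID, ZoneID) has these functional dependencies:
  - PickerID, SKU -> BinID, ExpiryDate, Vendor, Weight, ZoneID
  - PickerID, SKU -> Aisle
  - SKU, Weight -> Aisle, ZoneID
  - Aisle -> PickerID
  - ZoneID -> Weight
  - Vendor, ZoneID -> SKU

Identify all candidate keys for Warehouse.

{Aisle, SKU}, {PickerID, SKU}, {SKU, Weight}, {SKU, ZoneID}, {Vendor, ZoneID}

{Aisle, SKU} is a candidate key since {Aisle, SKU}⁺ = {Aisle, BinID, ExpiryDate, PickerID, SKU, Vendor, Weight, ZoneID} covers every attribute.
{PickerID, SKU} is a candidate key since {PickerID, SKU}⁺ = {Aisle, BinID, ExpiryDate, PickerID, SKU, Vendor, Weight, ZoneID} covers every attribute.
{SKU, Weight} is a candidate key since {SKU, Weight}⁺ = {Aisle, BinID, ExpiryDate, PickerID, SKU, Vendor, Weight, ZoneID} covers every attribute.
{SKU, ZoneID} is a candidate key since {SKU, ZoneID}⁺ = {Aisle, BinID, ExpiryDate, PickerID, SKU, Vendor, Weight, ZoneID} covers every attribute.
{Vendor, ZoneID} is a candidate key since {Vendor, ZoneID}⁺ = {Aisle, BinID, ExpiryDate, PickerID, SKU, Vendor, Weight, ZoneID} covers every attribute.
Any other superkey properly contains one of these, so there are no further candidate keys.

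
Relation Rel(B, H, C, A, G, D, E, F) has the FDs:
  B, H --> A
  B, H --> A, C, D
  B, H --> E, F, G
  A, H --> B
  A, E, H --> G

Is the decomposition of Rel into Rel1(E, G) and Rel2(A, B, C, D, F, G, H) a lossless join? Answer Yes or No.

Common attributes: {G}; their closure is {G}.
Neither Rel1 nor Rel2 is contained in that closure, so the decomposition is lossy.

No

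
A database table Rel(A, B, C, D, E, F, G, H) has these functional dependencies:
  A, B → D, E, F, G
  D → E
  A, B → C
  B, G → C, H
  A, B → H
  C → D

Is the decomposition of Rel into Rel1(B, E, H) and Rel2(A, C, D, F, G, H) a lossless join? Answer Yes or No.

Common attributes: {H}; their closure is {H}.
The closure covers neither Rel1 nor Rel2 entirely; the join is not lossless.

No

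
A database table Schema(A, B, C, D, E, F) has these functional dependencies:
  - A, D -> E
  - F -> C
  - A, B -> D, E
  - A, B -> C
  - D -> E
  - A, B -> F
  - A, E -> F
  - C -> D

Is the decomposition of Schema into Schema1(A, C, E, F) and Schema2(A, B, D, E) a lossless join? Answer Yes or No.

Common attributes: {A, E}; their closure is {A, C, D, E, F}.
This includes all of Schema1, so the common attributes are a superkey of Schema1 — the join is lossless.

Yes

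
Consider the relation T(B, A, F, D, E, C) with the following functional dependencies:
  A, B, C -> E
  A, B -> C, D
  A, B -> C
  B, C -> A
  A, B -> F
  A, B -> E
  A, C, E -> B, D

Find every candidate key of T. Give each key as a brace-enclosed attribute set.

{A, B}⁺ = {A, B, C, D, E, F}, which is every attribute, so {A, B} is a candidate key.
{B, C}⁺ = {A, B, C, D, E, F}, which is every attribute, so {B, C} is a candidate key.
{A, C, E}⁺ = {A, B, C, D, E, F}, which is every attribute, so {A, C, E} is a candidate key.
Any other superkey properly contains one of these, so there are no further candidate keys.

{A, B}, {A, C, E}, {B, C}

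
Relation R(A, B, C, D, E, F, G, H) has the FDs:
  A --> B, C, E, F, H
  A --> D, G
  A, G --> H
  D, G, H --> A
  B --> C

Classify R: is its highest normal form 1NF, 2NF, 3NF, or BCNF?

2NF

Candidate keys: {A}, {D, G, H}. Prime attributes: {A, D, G, H}.
B --> C breaks BCNF: {B}⁺ = {B, C}, so {B} is not a superkey.
B --> C has non-prime {C} on the right and a non-superkey on the left, so 3NF fails.
Checking every proper subset of each key, none determines a non-prime attribute — 2NF is satisfied.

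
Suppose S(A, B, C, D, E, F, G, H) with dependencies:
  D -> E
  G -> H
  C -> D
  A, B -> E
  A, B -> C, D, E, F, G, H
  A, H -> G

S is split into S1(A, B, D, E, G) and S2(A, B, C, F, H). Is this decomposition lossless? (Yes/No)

Yes

S1 ∩ S2 = {A, B}; its closure under F is {A, B, C, D, E, F, G, H}.
Since S1 ⊆ {A, B, C, D, E, F, G, H}, the intersection is a superkey of S1; the decomposition is lossless.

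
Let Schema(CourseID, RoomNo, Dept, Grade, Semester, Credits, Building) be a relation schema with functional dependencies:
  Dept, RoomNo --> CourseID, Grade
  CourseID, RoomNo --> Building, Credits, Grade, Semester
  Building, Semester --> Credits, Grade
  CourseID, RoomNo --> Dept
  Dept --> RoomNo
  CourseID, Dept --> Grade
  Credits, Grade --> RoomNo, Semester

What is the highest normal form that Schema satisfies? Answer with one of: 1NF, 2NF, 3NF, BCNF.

3NF

Candidate keys: {Building, CourseID, Semester}, {CourseID, Credits, Grade}, {CourseID, RoomNo}, {Dept}. Prime attributes: {Building, CourseID, Credits, Dept, Grade, RoomNo, Semester}.
Building, Semester --> Credits, Grade: {Building, Semester}⁺ = {Building, Credits, Grade, RoomNo, Semester}, which is not all of the attributes, so the left side is not a superkey — BCNF is violated.
But every attribute on its right side ({Credits, Grade}) is prime, and the same holds for every other non-superkey FD, so 3NF still holds.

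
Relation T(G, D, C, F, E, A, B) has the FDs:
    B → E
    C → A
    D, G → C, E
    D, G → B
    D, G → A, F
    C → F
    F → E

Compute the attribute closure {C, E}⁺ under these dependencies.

{A, C, E, F}

Start with {C, E}.
C → A applies; add {A} → now {A, C, E}.
C → F applies; add {F} → now {A, C, E, F}.
No further FD applies.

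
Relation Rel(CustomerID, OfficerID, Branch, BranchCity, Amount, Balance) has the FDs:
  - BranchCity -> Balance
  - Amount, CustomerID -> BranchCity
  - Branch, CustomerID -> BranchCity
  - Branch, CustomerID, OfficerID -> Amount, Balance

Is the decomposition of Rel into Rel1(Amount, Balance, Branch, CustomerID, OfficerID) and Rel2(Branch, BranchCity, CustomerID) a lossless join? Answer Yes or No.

Rel1 ∩ Rel2 = {Branch, CustomerID}; its closure under F is {Balance, Branch, BranchCity, CustomerID}.
This includes all of Rel2, so the common attributes are a superkey of Rel2 — the join is lossless.

Yes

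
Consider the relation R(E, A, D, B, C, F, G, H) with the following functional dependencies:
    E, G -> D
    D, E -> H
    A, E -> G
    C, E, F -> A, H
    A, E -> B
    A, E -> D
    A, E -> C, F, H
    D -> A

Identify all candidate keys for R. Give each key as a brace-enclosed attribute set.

{A, E}, {C, E, F}, {D, E}, {E, G}

{E} never appears on the right of any FD, so every key must include it.
{A, E}⁺ = {A, B, C, D, E, F, G, H}, which is every attribute, so {A, E} is a candidate key.
{D, E}⁺ = {A, B, C, D, E, F, G, H}, which is every attribute, so {D, E} is a candidate key.
{E, G}⁺ = {A, B, C, D, E, F, G, H}, which is every attribute, so {E, G} is a candidate key.
{C, E, F}⁺ = {A, B, C, D, E, F, G, H}, which is every attribute, so {C, E, F} is a candidate key.
Any other superkey properly contains one of these, so there are no further candidate keys.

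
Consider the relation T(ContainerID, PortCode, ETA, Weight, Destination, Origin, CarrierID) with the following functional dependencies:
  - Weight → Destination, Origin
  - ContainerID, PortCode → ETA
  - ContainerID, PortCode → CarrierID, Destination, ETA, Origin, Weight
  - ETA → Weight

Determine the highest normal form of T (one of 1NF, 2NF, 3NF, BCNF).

Candidate key: {ContainerID, PortCode}. Prime attributes: {ContainerID, PortCode}.
Weight → Destination, Origin breaks BCNF: {Weight}⁺ = {Destination, Origin, Weight}, so {Weight} is not a superkey.
Weight → Destination, Origin has non-prime {Destination, Origin} on the right and a non-superkey on the left, so 3NF fails.
No proper subset of a key has a non-prime attribute in its closure, so there is no partial dependency; 2NF holds.

2NF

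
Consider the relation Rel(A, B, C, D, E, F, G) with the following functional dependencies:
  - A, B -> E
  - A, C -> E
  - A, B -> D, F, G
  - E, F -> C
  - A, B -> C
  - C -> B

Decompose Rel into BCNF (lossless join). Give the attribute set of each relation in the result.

Candidate keys of the original relation: {A, B}, {A, C}, {A, E, F}.
In {A, B, C, D, E, F, G}, {E, F} is not a superkey ({E, F}⁺ restricted to this set is {B, C, E, F}), so split on E, F -> B, C into {B, C, E, F} and {A, D, E, F, G}.
In {B, C, E, F}, {C} is not a superkey ({C}⁺ restricted to this set is {B, C}), so split on C -> B into {B, C} and {C, E, F}.
{B, C}: every determinant is a superkey — BCNF.
{C, E, F}: every determinant is a superkey — BCNF.
{A, D, E, F, G}: every determinant is a superkey — BCNF.

{A, D, E, F, G}; {B, C}; {C, E, F}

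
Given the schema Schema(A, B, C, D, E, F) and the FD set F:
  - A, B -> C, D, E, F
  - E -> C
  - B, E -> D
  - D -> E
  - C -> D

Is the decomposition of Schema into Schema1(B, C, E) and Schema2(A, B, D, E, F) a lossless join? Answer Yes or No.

Yes

Common attributes: {B, E}; their closure is {B, C, D, E}.
Since Schema1 ⊆ {B, C, D, E}, the intersection is a superkey of Schema1; the decomposition is lossless.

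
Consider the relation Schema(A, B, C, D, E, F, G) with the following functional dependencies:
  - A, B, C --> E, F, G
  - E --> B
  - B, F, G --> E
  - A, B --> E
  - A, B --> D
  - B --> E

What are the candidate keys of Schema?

{A, B, C}, {A, C, E}

No FD produces {A, C}, so they must be in every candidate key.
Closure of {A, B, C} is {A, B, C, D, E, F, G}, the whole schema; {A, B, C} is a candidate key.
Closure of {A, C, E} is {A, B, C, D, E, F, G}, the whole schema; {A, C, E} is a candidate key.
These are minimal and exhaustive — every other superkey contains one of them.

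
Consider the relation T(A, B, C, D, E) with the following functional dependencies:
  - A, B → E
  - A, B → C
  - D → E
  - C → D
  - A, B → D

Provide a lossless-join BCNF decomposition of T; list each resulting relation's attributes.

{A, B, C}; {C, D}; {D, E}

Candidate key of the original relation: {A, B}.
{A, B, C, D, E}: {D} determines {D, E} here but is not a superkey — split on D → E, giving {D, E} and {A, B, C, D}.
{D, E} has no BCNF violation.
{A, B, C, D}: {C} determines {C, D} here but is not a superkey — split on C → D, giving {C, D} and {A, B, C}.
{C, D} has no BCNF violation.
{A, B, C} has no BCNF violation.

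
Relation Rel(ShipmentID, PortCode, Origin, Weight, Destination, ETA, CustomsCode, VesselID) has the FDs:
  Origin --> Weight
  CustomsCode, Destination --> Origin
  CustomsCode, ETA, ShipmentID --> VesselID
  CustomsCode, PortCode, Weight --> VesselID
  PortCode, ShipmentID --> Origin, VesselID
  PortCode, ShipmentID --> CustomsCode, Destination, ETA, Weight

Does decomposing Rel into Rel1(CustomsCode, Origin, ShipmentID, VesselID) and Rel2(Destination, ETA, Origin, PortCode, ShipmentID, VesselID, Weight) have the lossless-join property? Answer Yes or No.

Common attributes: {Origin, ShipmentID, VesselID}; their closure is {Origin, ShipmentID, VesselID, Weight}.
Neither Rel1 nor Rel2 is contained in that closure, so the decomposition is lossy.

No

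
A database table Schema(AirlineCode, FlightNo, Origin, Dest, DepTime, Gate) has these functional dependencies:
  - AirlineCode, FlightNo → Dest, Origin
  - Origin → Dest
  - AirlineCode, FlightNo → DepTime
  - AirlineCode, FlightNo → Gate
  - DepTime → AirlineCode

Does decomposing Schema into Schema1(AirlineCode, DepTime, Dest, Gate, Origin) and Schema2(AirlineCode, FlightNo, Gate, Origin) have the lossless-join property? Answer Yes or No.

Schema1 ∩ Schema2 = {AirlineCode, Gate, Origin}; its closure under F is {AirlineCode, Dest, Gate, Origin}.
Schema1 ⊄ {AirlineCode, Dest, Gate, Origin} and Schema2 ⊄ {AirlineCode, Dest, Gate, Origin}, so the split is lossy.

No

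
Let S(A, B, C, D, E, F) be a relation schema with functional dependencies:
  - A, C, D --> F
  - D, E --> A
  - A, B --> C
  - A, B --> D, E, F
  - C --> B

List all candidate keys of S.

{A, B} is a candidate key since {A, B}⁺ = {A, B, C, D, E, F} covers every attribute.
{A, C} is a candidate key since {A, C}⁺ = {A, B, C, D, E, F} covers every attribute.
{B, D, E} is a candidate key since {B, D, E}⁺ = {A, B, C, D, E, F} covers every attribute.
{C, D, E} is a candidate key since {C, D, E}⁺ = {A, B, C, D, E, F} covers every attribute.
Any other superkey properly contains one of these, so there are no further candidate keys.

{A, B}, {A, C}, {B, D, E}, {C, D, E}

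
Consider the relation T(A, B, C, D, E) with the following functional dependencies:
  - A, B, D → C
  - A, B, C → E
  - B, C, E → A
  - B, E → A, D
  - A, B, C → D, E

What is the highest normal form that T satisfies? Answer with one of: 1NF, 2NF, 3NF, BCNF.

BCNF

Candidate keys: {A, B, C}, {A, B, D}, {B, E}. Prime attributes: {A, B, C, D, E}.
Each dependency's left side is a superkey — BCNF holds.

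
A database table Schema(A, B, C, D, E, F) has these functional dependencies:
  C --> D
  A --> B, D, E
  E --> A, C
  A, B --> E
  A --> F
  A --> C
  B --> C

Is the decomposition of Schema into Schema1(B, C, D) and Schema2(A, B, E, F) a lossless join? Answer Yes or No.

Yes

The shared attributes are {B} and {B}⁺ = {B, C, D}.
Schema1 is contained in that closure, so Schema1 ∩ Schema2 --> Schema1 holds and the join is lossless.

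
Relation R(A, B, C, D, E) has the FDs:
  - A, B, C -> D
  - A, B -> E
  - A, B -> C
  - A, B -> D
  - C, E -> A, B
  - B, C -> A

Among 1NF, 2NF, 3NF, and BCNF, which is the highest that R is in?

BCNF

Candidate keys: {A, B}, {B, C}, {C, E}. Prime attributes: {A, B, C, E}.
The left-hand side of every FD is a superkey, so BCNF is satisfied.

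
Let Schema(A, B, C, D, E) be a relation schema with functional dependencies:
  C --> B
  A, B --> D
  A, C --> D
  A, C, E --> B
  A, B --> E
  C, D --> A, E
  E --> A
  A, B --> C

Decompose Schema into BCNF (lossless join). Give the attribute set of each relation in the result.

Candidate keys of the original relation: {A, B}, {A, C}, {B, E}, {C, D}, {C, E}.
{A, B, C, D, E}: {C} determines {B, C} here but is not a superkey — split on C --> B, giving {B, C} and {A, C, D, E}.
{B, C} has no BCNF violation.
{A, C, D, E}: {E} determines {A, E} here but is not a superkey — split on E --> A, giving {A, E} and {C, D, E}.
{A, E} has no BCNF violation.
{C, D, E} has no BCNF violation.

{A, E}; {B, C}; {C, D, E}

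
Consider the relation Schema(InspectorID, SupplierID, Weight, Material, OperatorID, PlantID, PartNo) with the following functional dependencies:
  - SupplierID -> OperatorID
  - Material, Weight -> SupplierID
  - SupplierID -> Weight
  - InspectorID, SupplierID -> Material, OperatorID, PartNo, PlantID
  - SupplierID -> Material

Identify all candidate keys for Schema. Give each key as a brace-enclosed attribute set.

{InspectorID, Material, Weight}, {InspectorID, SupplierID}

{InspectorID} never appears on the right of any FD, so every key must include it.
{InspectorID, SupplierID}⁺ = {InspectorID, Material, OperatorID, PartNo, PlantID, SupplierID, Weight}, which is every attribute, so {InspectorID, SupplierID} is a candidate key.
{InspectorID, Material, Weight}⁺ = {InspectorID, Material, OperatorID, PartNo, PlantID, SupplierID, Weight}, which is every attribute, so {InspectorID, Material, Weight} is a candidate key.
Any other superkey properly contains one of these, so there are no further candidate keys.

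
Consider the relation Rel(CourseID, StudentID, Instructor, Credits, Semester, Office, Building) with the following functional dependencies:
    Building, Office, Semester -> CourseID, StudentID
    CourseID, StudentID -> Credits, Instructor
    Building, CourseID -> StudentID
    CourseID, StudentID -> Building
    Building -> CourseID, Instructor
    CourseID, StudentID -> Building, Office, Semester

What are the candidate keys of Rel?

{Building}, {CourseID, StudentID}

{Building}⁺ = {Building, CourseID, Credits, Instructor, Office, Semester, StudentID} — all of the relation — so {Building} is a candidate key.
{CourseID, StudentID}⁺ = {Building, CourseID, Credits, Instructor, Office, Semester, StudentID} — all of the relation — so {CourseID, StudentID} is a candidate key.
No proper subset of any of these is a key, and no other minimal superkey exists.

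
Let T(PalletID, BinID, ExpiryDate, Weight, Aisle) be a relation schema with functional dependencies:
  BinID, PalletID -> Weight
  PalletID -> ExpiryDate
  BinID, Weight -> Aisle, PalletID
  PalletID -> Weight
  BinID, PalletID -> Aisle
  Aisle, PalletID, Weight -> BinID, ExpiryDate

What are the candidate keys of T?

{Aisle, PalletID}, {BinID, PalletID}, {BinID, Weight}

{Aisle, PalletID}⁺ = {Aisle, BinID, ExpiryDate, PalletID, Weight} — all of the relation — so {Aisle, PalletID} is a candidate key.
{BinID, PalletID}⁺ = {Aisle, BinID, ExpiryDate, PalletID, Weight} — all of the relation — so {BinID, PalletID} is a candidate key.
{BinID, Weight}⁺ = {Aisle, BinID, ExpiryDate, PalletID, Weight} — all of the relation — so {BinID, Weight} is a candidate key.
Any other superkey properly contains one of these, so there are no further candidate keys.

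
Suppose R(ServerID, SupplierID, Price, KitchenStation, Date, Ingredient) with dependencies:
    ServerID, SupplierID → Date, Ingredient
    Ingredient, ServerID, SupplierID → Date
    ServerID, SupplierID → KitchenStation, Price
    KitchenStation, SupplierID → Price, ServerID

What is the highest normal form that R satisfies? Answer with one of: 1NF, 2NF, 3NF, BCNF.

Candidate keys: {KitchenStation, SupplierID}, {ServerID, SupplierID}. Prime attributes: {KitchenStation, ServerID, SupplierID}.
Each dependency's left side is a superkey — BCNF holds.

BCNF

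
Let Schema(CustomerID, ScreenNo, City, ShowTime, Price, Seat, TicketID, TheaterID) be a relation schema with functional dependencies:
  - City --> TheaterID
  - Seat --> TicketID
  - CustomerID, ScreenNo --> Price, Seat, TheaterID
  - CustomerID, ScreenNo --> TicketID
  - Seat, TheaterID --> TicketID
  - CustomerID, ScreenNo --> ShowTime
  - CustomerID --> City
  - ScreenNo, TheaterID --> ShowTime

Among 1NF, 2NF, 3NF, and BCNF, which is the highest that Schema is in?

Candidate key: {CustomerID, ScreenNo}. Prime attributes: {CustomerID, ScreenNo}.
City --> TheaterID: {City}⁺ = {City, TheaterID}, which is not all of the attributes, so the left side is not a superkey — BCNF is violated.
City --> TheaterID determines the non-prime attribute {TheaterID} from a non-superkey — 3NF is violated.
{CustomerID} is a proper subset of the key {CustomerID, ScreenNo}, and {CustomerID}⁺ contains the non-prime attributes {City, TheaterID} — a partial dependency, so 2NF is violated.

1NF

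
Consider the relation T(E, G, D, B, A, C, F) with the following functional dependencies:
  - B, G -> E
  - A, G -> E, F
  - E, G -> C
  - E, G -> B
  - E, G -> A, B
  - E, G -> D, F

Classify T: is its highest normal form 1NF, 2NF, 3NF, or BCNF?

BCNF

Candidate keys: {A, G}, {B, G}, {E, G}. Prime attributes: {A, B, E, G}.
Each dependency's left side is a superkey — BCNF holds.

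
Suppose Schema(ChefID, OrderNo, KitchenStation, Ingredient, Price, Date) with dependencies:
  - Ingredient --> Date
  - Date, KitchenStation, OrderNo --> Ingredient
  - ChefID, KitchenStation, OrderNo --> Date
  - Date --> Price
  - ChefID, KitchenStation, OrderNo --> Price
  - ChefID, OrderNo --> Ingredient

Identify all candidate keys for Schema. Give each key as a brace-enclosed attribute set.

{ChefID, KitchenStation, OrderNo}

Attributes never on any right-hand side: {ChefID, KitchenStation, OrderNo} — every candidate key must contain all of them.
Closure of {ChefID, KitchenStation, OrderNo} is {ChefID, Date, Ingredient, KitchenStation, OrderNo, Price}, the whole schema; {ChefID, KitchenStation, OrderNo} is a candidate key.
No other minimal set has full closure, so this is the only candidate key.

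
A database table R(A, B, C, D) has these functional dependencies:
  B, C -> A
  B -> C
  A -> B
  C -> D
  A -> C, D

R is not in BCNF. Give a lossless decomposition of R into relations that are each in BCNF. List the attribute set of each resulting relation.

{A, B, C}; {C, D}

Candidate keys of the original relation: {A}, {B}.
{A, B, C, D}: {C} determines {C, D} here but is not a superkey — split on C -> D, giving {C, D} and {A, B, C}.
{C, D} has no BCNF violation.
{A, B, C} has no BCNF violation.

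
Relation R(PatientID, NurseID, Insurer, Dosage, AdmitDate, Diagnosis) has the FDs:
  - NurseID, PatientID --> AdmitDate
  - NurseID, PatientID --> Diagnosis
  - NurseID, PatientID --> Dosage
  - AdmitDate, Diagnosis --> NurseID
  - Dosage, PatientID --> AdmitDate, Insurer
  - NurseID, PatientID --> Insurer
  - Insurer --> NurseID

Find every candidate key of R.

Attributes never on any right-hand side: {PatientID} — every candidate key must contain it.
Closure of {Dosage, PatientID} is {AdmitDate, Diagnosis, Dosage, Insurer, NurseID, PatientID}, the whole schema; {Dosage, PatientID} is a candidate key.
Closure of {Insurer, PatientID} is {AdmitDate, Diagnosis, Dosage, Insurer, NurseID, PatientID}, the whole schema; {Insurer, PatientID} is a candidate key.
Closure of {NurseID, PatientID} is {AdmitDate, Diagnosis, Dosage, Insurer, NurseID, PatientID}, the whole schema; {NurseID, PatientID} is a candidate key.
Closure of {AdmitDate, Diagnosis, PatientID} is {AdmitDate, Diagnosis, Dosage, Insurer, NurseID, PatientID}, the whole schema; {AdmitDate, Diagnosis, PatientID} is a candidate key.
These are minimal and exhaustive — every other superkey contains one of them.

{AdmitDate, Diagnosis, PatientID}, {Dosage, PatientID}, {Insurer, PatientID}, {NurseID, PatientID}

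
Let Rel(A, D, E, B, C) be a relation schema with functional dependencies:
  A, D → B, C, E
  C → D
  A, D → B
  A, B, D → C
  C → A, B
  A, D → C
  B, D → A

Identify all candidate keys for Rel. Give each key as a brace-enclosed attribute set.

{A, D}, {B, D}, {C}

{C}⁺ = {A, B, C, D, E} — all of the relation — so {C} is a candidate key.
{A, D}⁺ = {A, B, C, D, E} — all of the relation — so {A, D} is a candidate key.
{B, D}⁺ = {A, B, C, D, E} — all of the relation — so {B, D} is a candidate key.
These are minimal and exhaustive — every other superkey contains one of them.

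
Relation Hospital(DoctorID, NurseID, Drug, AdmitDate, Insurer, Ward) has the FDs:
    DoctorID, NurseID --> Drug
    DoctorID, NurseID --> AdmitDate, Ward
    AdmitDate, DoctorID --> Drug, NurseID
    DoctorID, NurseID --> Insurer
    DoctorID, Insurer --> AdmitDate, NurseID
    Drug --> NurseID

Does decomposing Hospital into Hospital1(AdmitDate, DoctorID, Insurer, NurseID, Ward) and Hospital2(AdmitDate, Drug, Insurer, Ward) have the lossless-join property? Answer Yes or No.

Hospital1 ∩ Hospital2 = {AdmitDate, Insurer, Ward}; its closure under F is {AdmitDate, Insurer, Ward}.
Neither Hospital1 nor Hospital2 is contained in that closure, so the decomposition is lossy.

No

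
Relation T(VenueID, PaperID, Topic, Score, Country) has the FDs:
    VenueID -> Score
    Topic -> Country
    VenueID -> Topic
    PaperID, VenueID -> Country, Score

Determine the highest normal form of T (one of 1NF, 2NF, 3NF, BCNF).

1NF

Candidate key: {PaperID, VenueID}. Prime attributes: {PaperID, VenueID}.
VenueID -> Score breaks BCNF: {VenueID}⁺ = {Country, Score, Topic, VenueID}, so {VenueID} is not a superkey.
Because {Score} is non-prime and the left side of VenueID -> Score is not a superkey, the relation is not in 3NF.
The proper key subset {VenueID} of {PaperID, VenueID} determines non-prime {Country, Score, Topic}, so the relation is not even in 2NF.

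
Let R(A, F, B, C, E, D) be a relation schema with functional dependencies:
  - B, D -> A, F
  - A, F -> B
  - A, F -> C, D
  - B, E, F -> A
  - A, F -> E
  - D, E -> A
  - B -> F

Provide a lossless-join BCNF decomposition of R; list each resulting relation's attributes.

{A, D, E}; {B, C, D, E}; {B, F}

Candidate keys of the original relation: {A, B}, {A, F}, {B, D}, {B, E}, {D, E, F}.
In {A, B, C, D, E, F}, {D, E} is not a superkey ({D, E}⁺ restricted to this set is {A, D, E}), so split on D, E -> A into {A, D, E} and {B, C, D, E, F}.
{A, D, E} has no BCNF violation.
In {B, C, D, E, F}, {B} is not a superkey ({B}⁺ restricted to this set is {B, F}), so split on B -> F into {B, F} and {B, C, D, E}.
{B, F} has no BCNF violation.
{B, C, D, E} has no BCNF violation.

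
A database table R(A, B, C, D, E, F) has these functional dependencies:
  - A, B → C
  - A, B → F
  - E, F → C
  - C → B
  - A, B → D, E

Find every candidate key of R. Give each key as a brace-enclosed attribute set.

{A} never appears on the right of any FD, so every key must include it.
{A, B}⁺ = {A, B, C, D, E, F}, which is every attribute, so {A, B} is a candidate key.
{A, C}⁺ = {A, B, C, D, E, F}, which is every attribute, so {A, C} is a candidate key.
{A, E, F}⁺ = {A, B, C, D, E, F}, which is every attribute, so {A, E, F} is a candidate key.
No proper subset of any of these is a key, and no other minimal superkey exists.

{A, B}, {A, C}, {A, E, F}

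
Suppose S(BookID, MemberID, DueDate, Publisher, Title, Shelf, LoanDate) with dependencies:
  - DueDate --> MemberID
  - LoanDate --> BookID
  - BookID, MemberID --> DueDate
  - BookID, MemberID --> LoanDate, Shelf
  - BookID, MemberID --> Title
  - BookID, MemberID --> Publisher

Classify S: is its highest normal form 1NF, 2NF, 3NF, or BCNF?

Candidate keys: {BookID, DueDate}, {BookID, MemberID}, {DueDate, LoanDate}, {LoanDate, MemberID}. Prime attributes: {BookID, DueDate, LoanDate, MemberID}.
DueDate --> MemberID: {DueDate}⁺ = {DueDate, MemberID}, which is not all of the attributes, so the left side is not a superkey — BCNF is violated.
But every attribute on its right side ({MemberID}) is prime, and the same holds for every other non-superkey FD, so 3NF still holds.

3NF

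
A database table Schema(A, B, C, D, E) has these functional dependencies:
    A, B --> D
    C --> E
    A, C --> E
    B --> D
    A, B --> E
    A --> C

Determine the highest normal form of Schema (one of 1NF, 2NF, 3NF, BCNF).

Candidate key: {A, B}. Prime attributes: {A, B}.
C --> E: {C}⁺ = {C, E}, which is not all of the attributes, so the left side is not a superkey — BCNF is violated.
C --> E has non-prime {E} on the right and a non-superkey on the left, so 3NF fails.
{A} is a proper subset of the key {A, B}, and {A}⁺ contains the non-prime attributes {C, E} — a partial dependency, so 2NF is violated.

1NF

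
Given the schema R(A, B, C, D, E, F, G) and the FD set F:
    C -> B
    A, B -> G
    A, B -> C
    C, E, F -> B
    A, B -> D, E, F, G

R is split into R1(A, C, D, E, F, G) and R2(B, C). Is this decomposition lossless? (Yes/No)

Yes

The shared attributes are {C} and {C}⁺ = {B, C}.
Since R2 ⊆ {B, C}, the intersection is a superkey of R2; the decomposition is lossless.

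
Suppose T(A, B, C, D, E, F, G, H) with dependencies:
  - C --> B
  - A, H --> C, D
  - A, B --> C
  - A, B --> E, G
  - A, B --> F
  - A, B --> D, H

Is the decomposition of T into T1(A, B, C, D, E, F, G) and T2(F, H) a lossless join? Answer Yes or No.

Common attributes: {F}; their closure is {F}.
The closure covers neither T1 nor T2 entirely; the join is not lossless.

No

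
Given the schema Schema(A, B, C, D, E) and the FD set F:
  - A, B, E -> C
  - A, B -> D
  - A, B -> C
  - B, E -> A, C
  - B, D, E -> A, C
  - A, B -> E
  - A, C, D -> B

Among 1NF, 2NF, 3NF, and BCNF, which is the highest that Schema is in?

Candidate keys: {A, B}, {A, C, D}, {B, E}. Prime attributes: {A, B, C, D, E}.
The left-hand side of every FD is a superkey, so BCNF is satisfied.

BCNF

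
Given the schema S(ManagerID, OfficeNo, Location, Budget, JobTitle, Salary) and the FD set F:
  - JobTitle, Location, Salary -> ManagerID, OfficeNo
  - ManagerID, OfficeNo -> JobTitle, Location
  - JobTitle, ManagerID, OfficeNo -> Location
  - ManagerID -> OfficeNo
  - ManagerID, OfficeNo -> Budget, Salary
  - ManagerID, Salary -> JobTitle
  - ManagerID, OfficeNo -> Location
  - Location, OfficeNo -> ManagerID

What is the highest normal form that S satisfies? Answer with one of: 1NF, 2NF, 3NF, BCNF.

Candidate keys: {JobTitle, Location, Salary}, {Location, OfficeNo}, {ManagerID}. Prime attributes: {JobTitle, Location, ManagerID, OfficeNo, Salary}.
Each dependency's left side is a superkey — BCNF holds.

BCNF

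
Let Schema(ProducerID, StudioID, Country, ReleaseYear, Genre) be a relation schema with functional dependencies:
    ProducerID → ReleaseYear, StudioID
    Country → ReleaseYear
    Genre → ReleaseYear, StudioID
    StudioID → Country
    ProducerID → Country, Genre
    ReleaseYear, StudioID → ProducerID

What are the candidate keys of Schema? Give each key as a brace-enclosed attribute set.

{Genre}, {ProducerID}, {StudioID}

{Genre}⁺ = {Country, Genre, ProducerID, ReleaseYear, StudioID}, which is every attribute, so {Genre} is a candidate key.
{ProducerID}⁺ = {Country, Genre, ProducerID, ReleaseYear, StudioID}, which is every attribute, so {ProducerID} is a candidate key.
{StudioID}⁺ = {Country, Genre, ProducerID, ReleaseYear, StudioID}, which is every attribute, so {StudioID} is a candidate key.
These are minimal and exhaustive — every other superkey contains one of them.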